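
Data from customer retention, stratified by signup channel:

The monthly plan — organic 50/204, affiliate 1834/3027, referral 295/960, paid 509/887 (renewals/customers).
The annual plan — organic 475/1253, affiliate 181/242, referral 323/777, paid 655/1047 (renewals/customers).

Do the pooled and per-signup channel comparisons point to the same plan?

No

Organic: the monthly plan 50/204 = 24.5%, the annual plan 475/1253 = 37.9% → the annual plan
Affiliate: the monthly plan 1834/3027 = 60.6%, the annual plan 181/242 = 74.8% → the annual plan
Referral: the monthly plan 295/960 = 30.7%, the annual plan 323/777 = 41.6% → the annual plan
Paid: the monthly plan 509/887 = 57.4%, the annual plan 655/1047 = 62.6% → the annual plan
Overall: the monthly plan 2688/5078 = 52.9%, the annual plan 1634/3319 = 49.2% → the monthly plan
The annual plan wins each signup group but the monthly plan wins overall — the comparison reverses. The annual plan's customers skew toward organic, which has a lower base rate.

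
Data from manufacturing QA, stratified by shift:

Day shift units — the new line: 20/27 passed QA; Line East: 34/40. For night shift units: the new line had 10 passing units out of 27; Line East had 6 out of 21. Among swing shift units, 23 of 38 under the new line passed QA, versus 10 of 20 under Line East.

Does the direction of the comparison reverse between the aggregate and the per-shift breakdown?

Day shift: the new line 20/27 = 74.1%, Line East 34/40 = 85.0% → Line East
Night shift: the new line 10/27 = 37.0%, Line East 6/21 = 28.6% → the new line
Swing shift: the new line 23/38 = 60.5%, Line East 10/20 = 50.0% → the new line
Overall: the new line 53/92 = 57.6%, Line East 50/81 = 61.7% → Line East
Neither sweeps: the new line wins 2 of 3 groups, Line East wins 1. Line East wins overall but not every group — no Simpson reversal.

No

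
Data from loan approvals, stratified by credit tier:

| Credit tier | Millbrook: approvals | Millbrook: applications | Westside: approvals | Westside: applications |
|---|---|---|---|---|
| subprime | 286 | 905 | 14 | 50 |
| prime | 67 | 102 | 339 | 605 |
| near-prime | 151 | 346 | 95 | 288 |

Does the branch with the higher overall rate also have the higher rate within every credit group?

No

Subprime: Millbrook 286/905 = 31.6%, Westside 14/50 = 28.0% → Millbrook
Prime: Millbrook 67/102 = 65.7%, Westside 339/605 = 56.0% → Millbrook
Near-prime: Millbrook 151/346 = 43.6%, Westside 95/288 = 33.0% → Millbrook
Overall: Millbrook 504/1353 = 37.3%, Westside 448/943 = 47.5% → Westside
Millbrook wins each credit group but Westside wins overall — the comparison reverses. Millbrook's applications skew toward subprime, which has a lower base rate.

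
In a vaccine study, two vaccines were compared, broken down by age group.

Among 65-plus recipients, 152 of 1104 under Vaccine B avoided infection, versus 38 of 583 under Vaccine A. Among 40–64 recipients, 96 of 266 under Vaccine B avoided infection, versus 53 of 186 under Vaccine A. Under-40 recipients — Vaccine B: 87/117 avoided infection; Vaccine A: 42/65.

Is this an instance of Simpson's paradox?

No

65-plus: Vaccine B 152/1104 = 13.8%, Vaccine A 38/583 = 6.5% → Vaccine B
40–64: Vaccine B 96/266 = 36.1%, Vaccine A 53/186 = 28.5% → Vaccine B
Under-40: Vaccine B 87/117 = 74.4%, Vaccine A 42/65 = 64.6% → Vaccine B
Overall: Vaccine B 335/1487 = 22.5%, Vaccine A 133/834 = 15.9% → Vaccine B
Vaccine B wins overall and in every age group — no reversal.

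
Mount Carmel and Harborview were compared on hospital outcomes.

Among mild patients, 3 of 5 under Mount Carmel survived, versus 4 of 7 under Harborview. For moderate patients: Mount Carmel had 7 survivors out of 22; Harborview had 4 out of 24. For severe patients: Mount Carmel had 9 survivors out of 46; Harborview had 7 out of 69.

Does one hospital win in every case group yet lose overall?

Mild: Mount Carmel 3/5 = 60.0%, Harborview 4/7 = 57.1% → Mount Carmel
Moderate: Mount Carmel 7/22 = 31.8%, Harborview 4/24 = 16.7% → Mount Carmel
Severe: Mount Carmel 9/46 = 19.6%, Harborview 7/69 = 10.1% → Mount Carmel
Overall: Mount Carmel 19/73 = 26.0%, Harborview 15/100 = 15.0% → Mount Carmel
Mount Carmel wins overall and in every case group — no reversal.

No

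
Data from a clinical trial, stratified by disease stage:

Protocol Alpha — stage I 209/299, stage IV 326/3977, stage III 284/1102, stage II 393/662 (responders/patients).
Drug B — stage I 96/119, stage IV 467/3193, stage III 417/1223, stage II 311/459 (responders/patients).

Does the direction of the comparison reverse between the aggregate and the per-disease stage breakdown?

Stage I: Protocol Alpha 209/299 = 69.9%, Drug B 96/119 = 80.7% → Drug B
Stage IV: Protocol Alpha 326/3977 = 8.2%, Drug B 467/3193 = 14.6% → Drug B
Stage III: Protocol Alpha 284/1102 = 25.8%, Drug B 417/1223 = 34.1% → Drug B
Stage II: Protocol Alpha 393/662 = 59.4%, Drug B 311/459 = 67.8% → Drug B
Overall: Protocol Alpha 1212/6040 = 20.1%, Drug B 1291/4994 = 25.9% → Drug B
Drug B wins overall and in every disease group — no reversal.

No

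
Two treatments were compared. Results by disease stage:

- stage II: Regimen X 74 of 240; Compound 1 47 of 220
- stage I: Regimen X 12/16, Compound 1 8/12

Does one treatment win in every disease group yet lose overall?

Stage II: Regimen X 74/240 = 30.8%, Compound 1 47/220 = 21.4% → Regimen X
Stage I: Regimen X 12/16 = 75.0%, Compound 1 8/12 = 66.7% → Regimen X
Overall: Regimen X 86/256 = 33.6%, Compound 1 55/232 = 23.7% → Regimen X
Regimen X wins overall and in every disease group — no reversal.

No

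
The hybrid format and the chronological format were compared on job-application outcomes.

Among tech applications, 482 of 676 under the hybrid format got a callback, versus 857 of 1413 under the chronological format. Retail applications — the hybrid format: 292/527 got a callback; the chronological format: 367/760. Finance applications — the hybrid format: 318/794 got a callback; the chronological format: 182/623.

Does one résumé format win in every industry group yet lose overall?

Tech: the hybrid format 482/676 = 71.3%, the chronological format 857/1413 = 60.7% → the hybrid format
Retail: the hybrid format 292/527 = 55.4%, the chronological format 367/760 = 48.3% → the hybrid format
Finance: the hybrid format 318/794 = 40.1%, the chronological format 182/623 = 29.2% → the hybrid format
Overall: the hybrid format 1092/1997 = 54.7%, the chronological format 1406/2796 = 50.3% → the hybrid format
The hybrid format wins overall and in every industry group — no reversal.

No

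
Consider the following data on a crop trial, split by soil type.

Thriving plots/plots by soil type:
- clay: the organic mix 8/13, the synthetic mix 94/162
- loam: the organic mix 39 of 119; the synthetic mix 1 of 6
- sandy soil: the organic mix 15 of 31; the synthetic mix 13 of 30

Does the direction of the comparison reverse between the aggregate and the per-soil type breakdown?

Yes

Clay: the organic mix 8/13 = 61.5%, the synthetic mix 94/162 = 58.0% → the organic mix
Loam: the organic mix 39/119 = 32.8%, the synthetic mix 1/6 = 16.7% → the organic mix
Sandy soil: the organic mix 15/31 = 48.4%, the synthetic mix 13/30 = 43.3% → the organic mix
Overall: the organic mix 62/163 = 38.0%, the synthetic mix 108/198 = 54.5% → the synthetic mix
The organic mix wins each soil group but the synthetic mix wins overall — the comparison reverses. The organic mix's plots skew toward loam, which has a lower base rate.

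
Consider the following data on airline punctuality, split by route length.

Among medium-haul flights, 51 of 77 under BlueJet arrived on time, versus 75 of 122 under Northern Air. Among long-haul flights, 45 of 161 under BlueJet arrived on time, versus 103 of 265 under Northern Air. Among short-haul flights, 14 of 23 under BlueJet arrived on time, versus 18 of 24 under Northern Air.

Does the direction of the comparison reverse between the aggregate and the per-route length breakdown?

Medium-haul: BlueJet 51/77 = 66.2%, Northern Air 75/122 = 61.5% → BlueJet
Long-haul: BlueJet 45/161 = 28.0%, Northern Air 103/265 = 38.9% → Northern Air
Short-haul: BlueJet 14/23 = 60.9%, Northern Air 18/24 = 75.0% → Northern Air
Overall: BlueJet 110/261 = 42.1%, Northern Air 196/411 = 47.7% → Northern Air
Neither sweeps: BlueJet wins 1 of 3 groups, Northern Air wins 2. Northern Air wins overall but not every group — no Simpson reversal.

No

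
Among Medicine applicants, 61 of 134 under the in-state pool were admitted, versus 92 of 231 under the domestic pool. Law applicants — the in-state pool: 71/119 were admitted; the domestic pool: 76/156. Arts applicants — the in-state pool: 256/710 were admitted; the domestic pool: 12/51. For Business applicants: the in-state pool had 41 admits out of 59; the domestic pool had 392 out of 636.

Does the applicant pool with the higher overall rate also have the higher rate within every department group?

No

Medicine: the in-state pool 61/134 = 45.5%, the domestic pool 92/231 = 39.8% → the in-state pool
Law: the in-state pool 71/119 = 59.7%, the domestic pool 76/156 = 48.7% → the in-state pool
Arts: the in-state pool 256/710 = 36.1%, the domestic pool 12/51 = 23.5% → the in-state pool
Business: the in-state pool 41/59 = 69.5%, the domestic pool 392/636 = 61.6% → the in-state pool
Overall: the in-state pool 429/1022 = 42.0%, the domestic pool 572/1074 = 53.3% → the domestic pool
The in-state pool wins each department group but the domestic pool wins overall — the comparison reverses. The in-state pool's applicants skew toward Arts, which has a lower base rate.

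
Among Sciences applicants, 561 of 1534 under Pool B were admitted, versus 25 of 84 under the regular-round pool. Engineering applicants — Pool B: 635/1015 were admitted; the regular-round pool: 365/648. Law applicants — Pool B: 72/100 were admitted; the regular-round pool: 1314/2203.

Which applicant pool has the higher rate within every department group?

Sciences: Pool B 561/1534 = 36.6%, the regular-round pool 25/84 = 29.8% → Pool B
Engineering: Pool B 635/1015 = 62.6%, the regular-round pool 365/648 = 56.3% → Pool B
Law: Pool B 72/100 = 72.0%, the regular-round pool 1314/2203 = 59.6% → Pool B
Pool B has the higher rate in all 3 groups.

Pool B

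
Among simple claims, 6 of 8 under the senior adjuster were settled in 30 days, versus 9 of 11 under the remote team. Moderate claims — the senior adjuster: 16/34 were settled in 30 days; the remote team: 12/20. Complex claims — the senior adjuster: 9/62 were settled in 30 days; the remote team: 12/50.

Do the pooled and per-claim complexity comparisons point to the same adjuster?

Simple: the senior adjuster 6/8 = 75.0%, the remote team 9/11 = 81.8% → the remote team
Moderate: the senior adjuster 16/34 = 47.1%, the remote team 12/20 = 60.0% → the remote team
Complex: the senior adjuster 9/62 = 14.5%, the remote team 12/50 = 24.0% → the remote team
Overall: the senior adjuster 31/104 = 29.8%, the remote team 33/81 = 40.7% → the remote team
The remote team wins overall and in every claim group — no reversal.

Yes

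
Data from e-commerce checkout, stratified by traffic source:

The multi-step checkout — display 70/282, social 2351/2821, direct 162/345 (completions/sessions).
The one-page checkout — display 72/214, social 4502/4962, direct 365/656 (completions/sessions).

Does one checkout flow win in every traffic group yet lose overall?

Display: the multi-step checkout 70/282 = 24.8%, the one-page checkout 72/214 = 33.6% → the one-page checkout
Social: the multi-step checkout 2351/2821 = 83.3%, the one-page checkout 4502/4962 = 90.7% → the one-page checkout
Direct: the multi-step checkout 162/345 = 47.0%, the one-page checkout 365/656 = 55.6% → the one-page checkout
Overall: the multi-step checkout 2583/3448 = 74.9%, the one-page checkout 4939/5832 = 84.7% → the one-page checkout
The one-page checkout wins overall and in every traffic group — no reversal.

No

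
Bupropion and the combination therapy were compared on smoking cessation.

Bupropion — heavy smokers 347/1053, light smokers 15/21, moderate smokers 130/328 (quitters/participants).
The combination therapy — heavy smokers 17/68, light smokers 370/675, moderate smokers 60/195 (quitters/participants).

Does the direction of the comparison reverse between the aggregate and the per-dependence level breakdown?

Heavy smokers: bupropion 347/1053 = 33.0%, the combination therapy 17/68 = 25.0% → bupropion
Light smokers: bupropion 15/21 = 71.4%, the combination therapy 370/675 = 54.8% → bupropion
Moderate smokers: bupropion 130/328 = 39.6%, the combination therapy 60/195 = 30.8% → bupropion
Overall: bupropion 492/1402 = 35.1%, the combination therapy 447/938 = 47.7% → the combination therapy
Bupropion wins each dependence group but the combination therapy wins overall — the comparison reverses. Bupropion's participants skew toward heavy smokers, which has a lower base rate.

Yes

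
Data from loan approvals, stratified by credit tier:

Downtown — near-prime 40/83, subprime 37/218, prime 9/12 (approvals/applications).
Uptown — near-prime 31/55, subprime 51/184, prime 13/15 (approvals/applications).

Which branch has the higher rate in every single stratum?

Uptown

Near-prime: Downtown 40/83 = 48.2%, Uptown 31/55 = 56.4% → Uptown
Subprime: Downtown 37/218 = 17.0%, Uptown 51/184 = 27.7% → Uptown
Prime: Downtown 9/12 = 75.0%, Uptown 13/15 = 86.7% → Uptown
Uptown has the higher rate in all 3 groups.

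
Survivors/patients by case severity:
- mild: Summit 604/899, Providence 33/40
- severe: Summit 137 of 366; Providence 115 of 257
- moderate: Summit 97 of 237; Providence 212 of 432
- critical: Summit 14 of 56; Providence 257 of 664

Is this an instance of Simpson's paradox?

Yes

Mild: Summit 604/899 = 67.2%, Providence 33/40 = 82.5% → Providence
Severe: Summit 137/366 = 37.4%, Providence 115/257 = 44.7% → Providence
Moderate: Summit 97/237 = 40.9%, Providence 212/432 = 49.1% → Providence
Critical: Summit 14/56 = 25.0%, Providence 257/664 = 38.7% → Providence
Overall: Summit 852/1558 = 54.7%, Providence 617/1393 = 44.3% → Summit
Providence wins each case group but Summit wins overall — the comparison reverses. Providence's patients skew toward critical, which has a lower base rate.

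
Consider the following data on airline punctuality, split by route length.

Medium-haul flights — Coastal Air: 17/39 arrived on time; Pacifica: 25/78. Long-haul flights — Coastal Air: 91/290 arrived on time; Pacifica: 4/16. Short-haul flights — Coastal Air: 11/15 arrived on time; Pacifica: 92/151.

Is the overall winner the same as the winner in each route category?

No

Medium-haul: Coastal Air 17/39 = 43.6%, Pacifica 25/78 = 32.1% → Coastal Air
Long-haul: Coastal Air 91/290 = 31.4%, Pacifica 4/16 = 25.0% → Coastal Air
Short-haul: Coastal Air 11/15 = 73.3%, Pacifica 92/151 = 60.9% → Coastal Air
Overall: Coastal Air 119/344 = 34.6%, Pacifica 121/245 = 49.4% → Pacifica
Coastal Air wins each route group but Pacifica wins overall — the comparison reverses. Coastal Air's flights skew toward long-haul, which has a lower base rate.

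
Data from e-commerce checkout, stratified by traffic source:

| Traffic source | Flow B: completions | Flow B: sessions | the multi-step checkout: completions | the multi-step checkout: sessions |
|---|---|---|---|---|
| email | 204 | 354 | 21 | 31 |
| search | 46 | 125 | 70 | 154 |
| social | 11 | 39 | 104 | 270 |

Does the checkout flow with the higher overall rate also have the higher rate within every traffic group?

Email: Flow B 204/354 = 57.6%, the multi-step checkout 21/31 = 67.7% → the multi-step checkout
Search: Flow B 46/125 = 36.8%, the multi-step checkout 70/154 = 45.5% → the multi-step checkout
Social: Flow B 11/39 = 28.2%, the multi-step checkout 104/270 = 38.5% → the multi-step checkout
Overall: Flow B 261/518 = 50.4%, the multi-step checkout 195/455 = 42.9% → Flow B
The multi-step checkout wins each traffic group but Flow B wins overall — the comparison reverses. The multi-step checkout's sessions skew toward social, which has a lower base rate.

No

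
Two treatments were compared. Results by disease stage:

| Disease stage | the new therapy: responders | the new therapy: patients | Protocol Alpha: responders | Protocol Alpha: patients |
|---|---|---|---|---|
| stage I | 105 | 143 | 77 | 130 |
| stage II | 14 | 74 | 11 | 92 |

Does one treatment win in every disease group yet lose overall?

Stage I: the new therapy 105/143 = 73.4%, Protocol Alpha 77/130 = 59.2% → the new therapy
Stage II: the new therapy 14/74 = 18.9%, Protocol Alpha 11/92 = 12.0% → the new therapy
Overall: the new therapy 119/217 = 54.8%, Protocol Alpha 88/222 = 39.6% → the new therapy
The new therapy wins overall and in every disease group — no reversal.

No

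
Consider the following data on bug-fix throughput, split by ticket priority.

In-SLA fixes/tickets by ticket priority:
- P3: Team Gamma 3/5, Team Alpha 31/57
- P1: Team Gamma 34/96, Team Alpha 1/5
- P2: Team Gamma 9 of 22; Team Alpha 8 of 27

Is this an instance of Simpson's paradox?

Yes

P3: Team Gamma 3/5 = 60.0%, Team Alpha 31/57 = 54.4% → Team Gamma
P1: Team Gamma 34/96 = 35.4%, Team Alpha 1/5 = 20.0% → Team Gamma
P2: Team Gamma 9/22 = 40.9%, Team Alpha 8/27 = 29.6% → Team Gamma
Overall: Team Gamma 46/123 = 37.4%, Team Alpha 40/89 = 44.9% → Team Alpha
Team Gamma wins each ticket group but Team Alpha wins overall — the comparison reverses. Team Gamma's tickets skew toward P1, which has a lower base rate.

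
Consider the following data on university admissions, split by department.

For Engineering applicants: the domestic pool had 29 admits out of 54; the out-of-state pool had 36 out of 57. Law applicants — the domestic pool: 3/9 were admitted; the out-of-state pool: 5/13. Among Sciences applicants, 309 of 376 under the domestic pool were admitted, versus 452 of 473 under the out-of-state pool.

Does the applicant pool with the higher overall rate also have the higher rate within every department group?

Engineering: the domestic pool 29/54 = 53.7%, the out-of-state pool 36/57 = 63.2% → the out-of-state pool
Law: the domestic pool 3/9 = 33.3%, the out-of-state pool 5/13 = 38.5% → the out-of-state pool
Sciences: the domestic pool 309/376 = 82.2%, the out-of-state pool 452/473 = 95.6% → the out-of-state pool
Overall: the domestic pool 341/439 = 77.7%, the out-of-state pool 493/543 = 90.8% → the out-of-state pool
The out-of-state pool wins overall and in every department group — no reversal.

Yes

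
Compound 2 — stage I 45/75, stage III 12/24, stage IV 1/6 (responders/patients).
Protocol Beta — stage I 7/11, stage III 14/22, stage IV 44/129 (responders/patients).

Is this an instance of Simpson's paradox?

Yes

Stage I: Compound 2 45/75 = 60.0%, Protocol Beta 7/11 = 63.6% → Protocol Beta
Stage III: Compound 2 12/24 = 50.0%, Protocol Beta 14/22 = 63.6% → Protocol Beta
Stage IV: Compound 2 1/6 = 16.7%, Protocol Beta 44/129 = 34.1% → Protocol Beta
Overall: Compound 2 58/105 = 55.2%, Protocol Beta 65/162 = 40.1% → Compound 2
Protocol Beta wins each disease group but Compound 2 wins overall — the comparison reverses. Protocol Beta's patients skew toward stage IV, which has a lower base rate.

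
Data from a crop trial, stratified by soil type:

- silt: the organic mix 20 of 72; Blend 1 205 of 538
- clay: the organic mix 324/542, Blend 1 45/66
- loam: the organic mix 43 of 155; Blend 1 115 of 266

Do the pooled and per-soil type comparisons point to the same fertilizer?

No

Silt: the organic mix 20/72 = 27.8%, Blend 1 205/538 = 38.1% → Blend 1
Clay: the organic mix 324/542 = 59.8%, Blend 1 45/66 = 68.2% → Blend 1
Loam: the organic mix 43/155 = 27.7%, Blend 1 115/266 = 43.2% → Blend 1
Overall: the organic mix 387/769 = 50.3%, Blend 1 365/870 = 42.0% → the organic mix
Blend 1 wins each soil group but the organic mix wins overall — the comparison reverses. Blend 1's plots skew toward silt, which has a lower base rate.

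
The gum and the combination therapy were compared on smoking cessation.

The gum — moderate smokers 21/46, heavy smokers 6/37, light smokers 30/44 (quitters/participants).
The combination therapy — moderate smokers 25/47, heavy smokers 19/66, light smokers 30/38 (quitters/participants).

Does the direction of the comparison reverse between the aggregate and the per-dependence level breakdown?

No

Moderate smokers: the gum 21/46 = 45.7%, the combination therapy 25/47 = 53.2% → the combination therapy
Heavy smokers: the gum 6/37 = 16.2%, the combination therapy 19/66 = 28.8% → the combination therapy
Light smokers: the gum 30/44 = 68.2%, the combination therapy 30/38 = 78.9% → the combination therapy
Overall: the gum 57/127 = 44.9%, the combination therapy 74/151 = 49.0% → the combination therapy
The combination therapy wins overall and in every dependence group — no reversal.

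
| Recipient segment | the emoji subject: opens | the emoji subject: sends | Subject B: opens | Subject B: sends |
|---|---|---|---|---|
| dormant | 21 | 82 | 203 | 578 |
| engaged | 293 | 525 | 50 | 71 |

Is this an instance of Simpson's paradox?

Dormant: the emoji subject 21/82 = 25.6%, Subject B 203/578 = 35.1% → Subject B
Engaged: the emoji subject 293/525 = 55.8%, Subject B 50/71 = 70.4% → Subject B
Overall: the emoji subject 314/607 = 51.7%, Subject B 253/649 = 39.0% → the emoji subject
Subject B wins each recipient group but the emoji subject wins overall — the comparison reverses. Subject B's sends skew toward dormant, which has a lower base rate.

Yes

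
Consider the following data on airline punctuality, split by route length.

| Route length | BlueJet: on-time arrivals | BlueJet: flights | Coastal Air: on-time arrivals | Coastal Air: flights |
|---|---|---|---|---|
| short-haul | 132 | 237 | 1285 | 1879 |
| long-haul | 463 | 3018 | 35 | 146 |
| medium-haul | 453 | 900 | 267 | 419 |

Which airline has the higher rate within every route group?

Coastal Air

Short-haul: BlueJet 132/237 = 55.7%, Coastal Air 1285/1879 = 68.4% → Coastal Air
Long-haul: BlueJet 463/3018 = 15.3%, Coastal Air 35/146 = 24.0% → Coastal Air
Medium-haul: BlueJet 453/900 = 50.3%, Coastal Air 267/419 = 63.7% → Coastal Air
Coastal Air has the higher rate in all 3 groups.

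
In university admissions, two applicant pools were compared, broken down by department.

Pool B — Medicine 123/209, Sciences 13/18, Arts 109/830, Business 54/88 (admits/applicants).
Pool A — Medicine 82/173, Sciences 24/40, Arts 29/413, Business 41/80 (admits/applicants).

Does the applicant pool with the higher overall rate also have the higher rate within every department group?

Yes

Medicine: Pool B 123/209 = 58.9%, Pool A 82/173 = 47.4% → Pool B
Sciences: Pool B 13/18 = 72.2%, Pool A 24/40 = 60.0% → Pool B
Arts: Pool B 109/830 = 13.1%, Pool A 29/413 = 7.0% → Pool B
Business: Pool B 54/88 = 61.4%, Pool A 41/80 = 51.2% → Pool B
Overall: Pool B 299/1145 = 26.1%, Pool A 176/706 = 24.9% → Pool B
Pool B wins overall and in every department group — no reversal.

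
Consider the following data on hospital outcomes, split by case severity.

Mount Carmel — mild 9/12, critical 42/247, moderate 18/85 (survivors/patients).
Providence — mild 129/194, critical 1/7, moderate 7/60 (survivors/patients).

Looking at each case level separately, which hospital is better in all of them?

Mount Carmel

Mild: Mount Carmel 9/12 = 75.0%, Providence 129/194 = 66.5% → Mount Carmel
Critical: Mount Carmel 42/247 = 17.0%, Providence 1/7 = 14.3% → Mount Carmel
Moderate: Mount Carmel 18/85 = 21.2%, Providence 7/60 = 11.7% → Mount Carmel
Mount Carmel has the higher rate in all 3 groups.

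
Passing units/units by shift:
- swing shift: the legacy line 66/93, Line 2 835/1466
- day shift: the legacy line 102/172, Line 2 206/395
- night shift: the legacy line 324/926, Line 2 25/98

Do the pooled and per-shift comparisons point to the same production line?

Swing shift: the legacy line 66/93 = 71.0%, Line 2 835/1466 = 57.0% → the legacy line
Day shift: the legacy line 102/172 = 59.3%, Line 2 206/395 = 52.2% → the legacy line
Night shift: the legacy line 324/926 = 35.0%, Line 2 25/98 = 25.5% → the legacy line
Overall: the legacy line 492/1191 = 41.3%, Line 2 1066/1959 = 54.4% → Line 2
The legacy line wins each shift group but Line 2 wins overall — the comparison reverses. The legacy line's units skew toward night shift, which has a lower base rate.

No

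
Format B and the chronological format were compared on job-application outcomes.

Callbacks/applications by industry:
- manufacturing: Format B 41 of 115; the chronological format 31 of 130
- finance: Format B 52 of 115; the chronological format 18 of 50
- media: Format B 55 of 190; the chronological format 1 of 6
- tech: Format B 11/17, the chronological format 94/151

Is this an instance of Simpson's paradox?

Manufacturing: Format B 41/115 = 35.7%, the chronological format 31/130 = 23.8% → Format B
Finance: Format B 52/115 = 45.2%, the chronological format 18/50 = 36.0% → Format B
Media: Format B 55/190 = 28.9%, the chronological format 1/6 = 16.7% → Format B
Tech: Format B 11/17 = 64.7%, the chronological format 94/151 = 62.3% → Format B
Overall: Format B 159/437 = 36.4%, the chronological format 144/337 = 42.7% → the chronological format
Format B wins each industry group but the chronological format wins overall — the comparison reverses. Format B's applications skew toward media, which has a lower base rate.

Yes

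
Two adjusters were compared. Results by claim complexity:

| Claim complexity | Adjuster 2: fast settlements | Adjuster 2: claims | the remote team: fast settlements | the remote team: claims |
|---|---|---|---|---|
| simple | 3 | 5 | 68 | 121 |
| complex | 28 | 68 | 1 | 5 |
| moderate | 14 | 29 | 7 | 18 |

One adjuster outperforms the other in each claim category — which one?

Simple: Adjuster 2 3/5 = 60.0%, the remote team 68/121 = 56.2% → Adjuster 2
Complex: Adjuster 2 28/68 = 41.2%, the remote team 1/5 = 20.0% → Adjuster 2
Moderate: Adjuster 2 14/29 = 48.3%, the remote team 7/18 = 38.9% → Adjuster 2
Adjuster 2 has the higher rate in all 3 groups.

Adjuster 2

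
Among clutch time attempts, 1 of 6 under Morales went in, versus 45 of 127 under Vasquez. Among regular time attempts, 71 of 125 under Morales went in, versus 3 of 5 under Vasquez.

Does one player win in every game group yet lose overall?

Clutch time: Morales 1/6 = 16.7%, Vasquez 45/127 = 35.4% → Vasquez
Regular time: Morales 71/125 = 56.8%, Vasquez 3/5 = 60.0% → Vasquez
Overall: Morales 72/131 = 55.0%, Vasquez 48/132 = 36.4% → Morales
Vasquez wins each game group but Morales wins overall — the comparison reverses. Vasquez's attempts skew toward clutch time, which has a lower base rate.

Yes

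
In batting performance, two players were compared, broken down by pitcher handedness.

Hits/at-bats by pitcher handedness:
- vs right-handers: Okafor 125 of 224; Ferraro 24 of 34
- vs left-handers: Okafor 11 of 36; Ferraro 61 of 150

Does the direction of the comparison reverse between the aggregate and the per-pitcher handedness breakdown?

Yes

Vs right-handers: Okafor 125/224 = 55.8%, Ferraro 24/34 = 70.6% → Ferraro
Vs left-handers: Okafor 11/36 = 30.6%, Ferraro 61/150 = 40.7% → Ferraro
Overall: Okafor 136/260 = 52.3%, Ferraro 85/184 = 46.2% → Okafor
Ferraro wins each pitcher group but Okafor wins overall — the comparison reverses. Ferraro's at-bats skew toward vs left-handers, which has a lower base rate.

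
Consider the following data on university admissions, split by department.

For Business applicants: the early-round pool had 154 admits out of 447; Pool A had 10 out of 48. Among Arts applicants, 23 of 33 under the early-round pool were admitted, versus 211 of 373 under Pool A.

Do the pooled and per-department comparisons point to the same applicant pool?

Business: the early-round pool 154/447 = 34.5%, Pool A 10/48 = 20.8% → the early-round pool
Arts: the early-round pool 23/33 = 69.7%, Pool A 211/373 = 56.6% → the early-round pool
Overall: the early-round pool 177/480 = 36.9%, Pool A 221/421 = 52.5% → Pool A
The early-round pool wins each department group but Pool A wins overall — the comparison reverses. The early-round pool's applicants skew toward Business, which has a lower base rate.

No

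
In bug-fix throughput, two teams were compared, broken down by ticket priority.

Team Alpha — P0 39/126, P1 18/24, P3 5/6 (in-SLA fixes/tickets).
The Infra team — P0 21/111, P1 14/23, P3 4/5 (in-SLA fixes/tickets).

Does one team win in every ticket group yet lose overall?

P0: Team Alpha 39/126 = 31.0%, the Infra team 21/111 = 18.9% → Team Alpha
P1: Team Alpha 18/24 = 75.0%, the Infra team 14/23 = 60.9% → Team Alpha
P3: Team Alpha 5/6 = 83.3%, the Infra team 4/5 = 80.0% → Team Alpha
Overall: Team Alpha 62/156 = 39.7%, the Infra team 39/139 = 28.1% → Team Alpha
Team Alpha wins overall and in every ticket group — no reversal.

No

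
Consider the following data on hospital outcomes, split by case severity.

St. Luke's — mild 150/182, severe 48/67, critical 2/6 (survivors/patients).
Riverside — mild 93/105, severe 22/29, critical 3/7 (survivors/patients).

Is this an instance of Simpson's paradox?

Mild: St. Luke's 150/182 = 82.4%, Riverside 93/105 = 88.6% → Riverside
Severe: St. Luke's 48/67 = 71.6%, Riverside 22/29 = 75.9% → Riverside
Critical: St. Luke's 2/6 = 33.3%, Riverside 3/7 = 42.9% → Riverside
Overall: St. Luke's 200/255 = 78.4%, Riverside 118/141 = 83.7% → Riverside
Riverside wins overall and in every case group — no reversal.

No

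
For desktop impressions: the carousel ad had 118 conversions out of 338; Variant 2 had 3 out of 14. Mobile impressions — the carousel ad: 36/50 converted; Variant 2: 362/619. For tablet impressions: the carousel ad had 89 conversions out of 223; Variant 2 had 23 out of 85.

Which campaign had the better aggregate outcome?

Variant 2

Desktop: the carousel ad 118/338 = 34.9%, Variant 2 3/14 = 21.4% → the carousel ad
Mobile: the carousel ad 36/50 = 72.0%, Variant 2 362/619 = 58.5% → the carousel ad
Tablet: the carousel ad 89/223 = 39.9%, Variant 2 23/85 = 27.1% → the carousel ad
Overall: the carousel ad 243/611 = 39.8%, Variant 2 388/718 = 54.0% → Variant 2
(The carousel ad wins every device group but Variant 2 wins overall — the carousel ad's impressions skew toward the low-rate desktop group.)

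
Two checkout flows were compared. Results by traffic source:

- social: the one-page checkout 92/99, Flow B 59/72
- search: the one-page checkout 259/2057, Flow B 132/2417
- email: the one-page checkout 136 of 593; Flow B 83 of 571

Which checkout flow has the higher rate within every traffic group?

the one-page checkout

Social: the one-page checkout 92/99 = 92.9%, Flow B 59/72 = 81.9% → the one-page checkout
Search: the one-page checkout 259/2057 = 12.6%, Flow B 132/2417 = 5.5% → the one-page checkout
Email: the one-page checkout 136/593 = 22.9%, Flow B 83/571 = 14.5% → the one-page checkout
The one-page checkout has the higher rate in all 3 groups.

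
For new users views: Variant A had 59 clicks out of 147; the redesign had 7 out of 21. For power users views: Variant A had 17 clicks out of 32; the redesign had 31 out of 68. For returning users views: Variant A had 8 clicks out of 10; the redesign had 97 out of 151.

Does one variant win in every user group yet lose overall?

Yes

New users: Variant A 59/147 = 40.1%, the redesign 7/21 = 33.3% → Variant A
Power users: Variant A 17/32 = 53.1%, the redesign 31/68 = 45.6% → Variant A
Returning users: Variant A 8/10 = 80.0%, the redesign 97/151 = 64.2% → Variant A
Overall: Variant A 84/189 = 44.4%, the redesign 135/240 = 56.2% → the redesign
Variant A wins each user group but the redesign wins overall — the comparison reverses. Variant A's views skew toward new users, which has a lower base rate.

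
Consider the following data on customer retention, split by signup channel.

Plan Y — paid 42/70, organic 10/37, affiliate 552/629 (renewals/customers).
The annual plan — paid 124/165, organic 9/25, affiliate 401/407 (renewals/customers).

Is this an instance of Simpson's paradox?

Paid: Plan Y 42/70 = 60.0%, the annual plan 124/165 = 75.2% → the annual plan
Organic: Plan Y 10/37 = 27.0%, the annual plan 9/25 = 36.0% → the annual plan
Affiliate: Plan Y 552/629 = 87.8%, the annual plan 401/407 = 98.5% → the annual plan
Overall: Plan Y 604/736 = 82.1%, the annual plan 534/597 = 89.4% → the annual plan
The annual plan wins overall and in every signup group — no reversal.

No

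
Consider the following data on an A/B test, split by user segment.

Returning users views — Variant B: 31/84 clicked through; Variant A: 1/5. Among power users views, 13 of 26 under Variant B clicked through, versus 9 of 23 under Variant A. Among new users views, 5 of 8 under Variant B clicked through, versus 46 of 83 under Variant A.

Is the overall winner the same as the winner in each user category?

No

Returning users: Variant B 31/84 = 36.9%, Variant A 1/5 = 20.0% → Variant B
Power users: Variant B 13/26 = 50.0%, Variant A 9/23 = 39.1% → Variant B
New users: Variant B 5/8 = 62.5%, Variant A 46/83 = 55.4% → Variant B
Overall: Variant B 49/118 = 41.5%, Variant A 56/111 = 50.5% → Variant A
Variant B wins each user group but Variant A wins overall — the comparison reverses. Variant B's views skew toward returning users, which has a lower base rate.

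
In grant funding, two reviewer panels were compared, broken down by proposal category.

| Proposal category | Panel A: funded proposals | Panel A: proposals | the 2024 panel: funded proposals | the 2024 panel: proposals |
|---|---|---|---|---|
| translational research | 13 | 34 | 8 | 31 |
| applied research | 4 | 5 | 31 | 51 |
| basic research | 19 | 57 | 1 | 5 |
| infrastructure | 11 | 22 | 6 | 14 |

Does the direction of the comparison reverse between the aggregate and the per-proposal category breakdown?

Translational research: Panel A 13/34 = 38.2%, the 2024 panel 8/31 = 25.8% → Panel A
Applied research: Panel A 4/5 = 80.0%, the 2024 panel 31/51 = 60.8% → Panel A
Basic research: Panel A 19/57 = 33.3%, the 2024 panel 1/5 = 20.0% → Panel A
Infrastructure: Panel A 11/22 = 50.0%, the 2024 panel 6/14 = 42.9% → Panel A
Overall: Panel A 47/118 = 39.8%, the 2024 panel 46/101 = 45.5% → the 2024 panel
Panel A wins each proposal group but the 2024 panel wins overall — the comparison reverses. Panel A's proposals skew toward basic research, which has a lower base rate.

Yes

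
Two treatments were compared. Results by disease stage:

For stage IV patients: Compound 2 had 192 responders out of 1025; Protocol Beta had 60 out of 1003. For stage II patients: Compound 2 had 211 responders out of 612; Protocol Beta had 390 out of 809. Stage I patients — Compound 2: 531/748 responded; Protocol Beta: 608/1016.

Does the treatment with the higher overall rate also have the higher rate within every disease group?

No

Stage IV: Compound 2 192/1025 = 18.7%, Protocol Beta 60/1003 = 6.0% → Compound 2
Stage II: Compound 2 211/612 = 34.5%, Protocol Beta 390/809 = 48.2% → Protocol Beta
Stage I: Compound 2 531/748 = 71.0%, Protocol Beta 608/1016 = 59.8% → Compound 2
Overall: Compound 2 934/2385 = 39.2%, Protocol Beta 1058/2828 = 37.4% → Compound 2
Neither sweeps: Compound 2 wins 2 of 3 groups, Protocol Beta wins 1. Compound 2 wins overall but not every group — no Simpson reversal.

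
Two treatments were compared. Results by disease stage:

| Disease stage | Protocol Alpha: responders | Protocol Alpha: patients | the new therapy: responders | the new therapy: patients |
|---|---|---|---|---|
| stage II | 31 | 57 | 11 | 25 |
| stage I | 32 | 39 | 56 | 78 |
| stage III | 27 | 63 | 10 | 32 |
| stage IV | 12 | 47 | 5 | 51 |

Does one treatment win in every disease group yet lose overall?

Stage II: Protocol Alpha 31/57 = 54.4%, the new therapy 11/25 = 44.0% → Protocol Alpha
Stage I: Protocol Alpha 32/39 = 82.1%, the new therapy 56/78 = 71.8% → Protocol Alpha
Stage III: Protocol Alpha 27/63 = 42.9%, the new therapy 10/32 = 31.2% → Protocol Alpha
Stage IV: Protocol Alpha 12/47 = 25.5%, the new therapy 5/51 = 9.8% → Protocol Alpha
Overall: Protocol Alpha 102/206 = 49.5%, the new therapy 82/186 = 44.1% → Protocol Alpha
Protocol Alpha wins overall and in every disease group — no reversal.

No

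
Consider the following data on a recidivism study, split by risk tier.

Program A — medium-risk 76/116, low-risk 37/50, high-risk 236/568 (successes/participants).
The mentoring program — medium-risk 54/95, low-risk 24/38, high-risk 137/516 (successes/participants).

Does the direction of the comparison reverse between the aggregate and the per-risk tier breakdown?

Medium-risk: Program A 76/116 = 65.5%, the mentoring program 54/95 = 56.8% → Program A
Low-risk: Program A 37/50 = 74.0%, the mentoring program 24/38 = 63.2% → Program A
High-risk: Program A 236/568 = 41.5%, the mentoring program 137/516 = 26.6% → Program A
Overall: Program A 349/734 = 47.5%, the mentoring program 215/649 = 33.1% → Program A
Program A wins overall and in every risk group — no reversal.

No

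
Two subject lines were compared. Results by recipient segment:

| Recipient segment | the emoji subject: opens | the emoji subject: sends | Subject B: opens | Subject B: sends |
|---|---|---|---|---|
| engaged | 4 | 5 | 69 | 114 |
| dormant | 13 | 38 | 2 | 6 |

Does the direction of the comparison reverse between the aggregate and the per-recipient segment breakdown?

Engaged: the emoji subject 4/5 = 80.0%, Subject B 69/114 = 60.5% → the emoji subject
Dormant: the emoji subject 13/38 = 34.2%, Subject B 2/6 = 33.3% → the emoji subject
Overall: the emoji subject 17/43 = 39.5%, Subject B 71/120 = 59.2% → Subject B
The emoji subject wins each recipient group but Subject B wins overall — the comparison reverses. The emoji subject's sends skew toward dormant, which has a lower base rate.

Yes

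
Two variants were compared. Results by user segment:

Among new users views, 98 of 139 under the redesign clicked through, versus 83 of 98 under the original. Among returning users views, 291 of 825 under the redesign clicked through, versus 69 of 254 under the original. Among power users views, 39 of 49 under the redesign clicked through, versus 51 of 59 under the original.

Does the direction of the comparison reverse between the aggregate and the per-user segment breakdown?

No

New users: the redesign 98/139 = 70.5%, the original 83/98 = 84.7% → the original
Returning users: the redesign 291/825 = 35.3%, the original 69/254 = 27.2% → the redesign
Power users: the redesign 39/49 = 79.6%, the original 51/59 = 86.4% → the original
Overall: the redesign 428/1013 = 42.3%, the original 203/411 = 49.4% → the original
Neither sweeps: the redesign wins 1 of 3 groups, the original wins 2. The original wins overall but not every group — no Simpson reversal.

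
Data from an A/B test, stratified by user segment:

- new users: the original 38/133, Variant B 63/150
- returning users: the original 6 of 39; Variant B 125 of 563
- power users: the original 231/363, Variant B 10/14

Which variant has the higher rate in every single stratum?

New users: the original 38/133 = 28.6%, Variant B 63/150 = 42.0% → Variant B
Returning users: the original 6/39 = 15.4%, Variant B 125/563 = 22.2% → Variant B
Power users: the original 231/363 = 63.6%, Variant B 10/14 = 71.4% → Variant B
Variant B has the higher rate in all 3 groups.

Variant B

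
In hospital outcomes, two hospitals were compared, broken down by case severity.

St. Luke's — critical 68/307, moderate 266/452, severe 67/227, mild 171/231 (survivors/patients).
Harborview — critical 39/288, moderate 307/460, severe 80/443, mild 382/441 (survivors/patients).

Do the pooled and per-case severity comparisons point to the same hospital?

Critical: St. Luke's 68/307 = 22.1%, Harborview 39/288 = 13.5% → St. Luke's
Moderate: St. Luke's 266/452 = 58.8%, Harborview 307/460 = 66.7% → Harborview
Severe: St. Luke's 67/227 = 29.5%, Harborview 80/443 = 18.1% → St. Luke's
Mild: St. Luke's 171/231 = 74.0%, Harborview 382/441 = 86.6% → Harborview
Overall: St. Luke's 572/1217 = 47.0%, Harborview 808/1632 = 49.5% → Harborview
Neither sweeps: St. Luke's wins 2 of 4 groups, Harborview wins 2. Harborview wins overall but not every group — no Simpson reversal.

No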